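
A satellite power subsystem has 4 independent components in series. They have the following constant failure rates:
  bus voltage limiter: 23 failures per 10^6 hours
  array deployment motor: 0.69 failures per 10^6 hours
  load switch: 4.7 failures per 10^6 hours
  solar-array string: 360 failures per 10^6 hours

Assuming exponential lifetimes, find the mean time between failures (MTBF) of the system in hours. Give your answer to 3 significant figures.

Series of exponential components: λ_sys = Σ λ_i
λ_sys = 0.000023 + 0.00000069 + 0.0000047 + 0.00036 = 3.8839e-04 /h
MTBF = 1 / λ_sys = 2570 h

2570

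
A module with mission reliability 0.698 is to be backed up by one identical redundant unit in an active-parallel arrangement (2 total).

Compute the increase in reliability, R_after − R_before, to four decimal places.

R_before = 0.698
R_after = 1 − (1 − 0.698)^2 = 0.9088
ΔR = 0.9088 − 0.698 = 0.2108

0.2108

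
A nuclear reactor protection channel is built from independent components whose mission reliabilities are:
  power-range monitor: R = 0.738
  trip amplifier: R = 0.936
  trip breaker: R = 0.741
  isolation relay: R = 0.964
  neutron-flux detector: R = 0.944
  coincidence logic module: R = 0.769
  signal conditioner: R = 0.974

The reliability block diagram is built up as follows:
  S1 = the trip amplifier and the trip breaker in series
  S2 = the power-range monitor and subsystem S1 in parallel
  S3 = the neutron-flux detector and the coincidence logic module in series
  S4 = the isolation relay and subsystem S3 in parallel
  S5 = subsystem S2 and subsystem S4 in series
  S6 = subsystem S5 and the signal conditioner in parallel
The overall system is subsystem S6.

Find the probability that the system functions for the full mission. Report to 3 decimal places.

0.998

Series (trip amplifier and trip breaker): 0.93600 × 0.74100 = 0.69358
Parallel (power-range monitor and [0.69358]): 1 − (1 − 0.73800)(1 − 0.69358) = 0.91972
Series (neutron-flux detector and coincidence logic module): 0.94400 × 0.76900 = 0.72594
Parallel (isolation relay and [0.72594]): 1 − (1 − 0.96400)(1 − 0.72594) = 0.99013
Series ([0.91972] and [0.99013]): 0.91972 × 0.99013 = 0.91064
Parallel ([0.91064] and signal conditioner): 1 − (1 − 0.91064)(1 − 0.97400) = 0.998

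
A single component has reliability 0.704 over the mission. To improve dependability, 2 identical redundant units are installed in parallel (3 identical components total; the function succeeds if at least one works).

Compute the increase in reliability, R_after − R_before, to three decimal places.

0.270

R_before = 0.704
R_after = 1 − (1 − 0.704)^3 = 0.974
ΔR = 0.974 − 0.704 = 0.270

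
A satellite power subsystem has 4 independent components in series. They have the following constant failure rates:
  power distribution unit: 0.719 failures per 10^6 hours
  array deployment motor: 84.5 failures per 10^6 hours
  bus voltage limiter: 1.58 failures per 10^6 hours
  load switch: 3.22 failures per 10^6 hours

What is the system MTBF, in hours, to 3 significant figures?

11100

Series of exponential components: λ_sys = Σ λ_i
λ_sys = 0.000000719 + 0.0000845 + 0.00000158 + 0.00000322 = 9.0019e-05 /h
MTBF = 1 / λ_sys = 11100 h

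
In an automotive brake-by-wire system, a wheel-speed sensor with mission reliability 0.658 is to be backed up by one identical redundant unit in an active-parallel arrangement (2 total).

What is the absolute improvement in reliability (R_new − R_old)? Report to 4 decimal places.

R_before = 0.658
R_after = 1 − (1 − 0.658)^2 = 0.8830
ΔR = 0.8830 − 0.658 = 0.2250

0.2250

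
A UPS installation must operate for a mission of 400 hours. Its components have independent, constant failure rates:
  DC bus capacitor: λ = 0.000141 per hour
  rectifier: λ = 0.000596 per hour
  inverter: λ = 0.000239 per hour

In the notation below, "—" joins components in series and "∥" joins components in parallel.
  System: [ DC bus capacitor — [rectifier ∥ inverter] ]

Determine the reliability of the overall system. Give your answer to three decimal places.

0.927

R(DC bus capacitor) = exp(−0.000141 × 400) = 0.94516
R(rectifier) = exp(−0.000596 × 400) = 0.78789
R(inverter) = exp(−0.000239 × 400) = 0.90883
Parallel (rectifier and inverter): 1 − (1 − 0.78789)(1 − 0.90883) = 0.98066
Series (DC bus capacitor and [0.98066]): 0.94516 × 0.98066 = 0.927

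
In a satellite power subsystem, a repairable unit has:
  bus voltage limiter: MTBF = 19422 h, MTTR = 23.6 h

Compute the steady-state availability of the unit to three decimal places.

A(bus voltage limiter) = MTBF/(MTBF+MTTR) = 19422/(19422+23.6) = 0.999

0.999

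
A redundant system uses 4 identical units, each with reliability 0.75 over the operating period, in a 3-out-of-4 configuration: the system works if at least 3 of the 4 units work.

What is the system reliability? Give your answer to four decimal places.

0.7383

R = Σ_{i=3}^{4} C(4,i) p^i (1−p)^{4−i} with p = 0.75
C(4,3)·0.75^3·0.25^1 = 0.421875
C(4,4)·0.75^4·0.25^0 = 0.316406
Sum = 0.7383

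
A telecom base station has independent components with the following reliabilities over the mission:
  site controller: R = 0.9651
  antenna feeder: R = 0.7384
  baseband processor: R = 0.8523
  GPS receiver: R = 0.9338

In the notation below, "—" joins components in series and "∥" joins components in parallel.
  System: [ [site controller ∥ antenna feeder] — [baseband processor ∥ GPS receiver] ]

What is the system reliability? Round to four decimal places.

Parallel (site controller and antenna feeder): 1 − (1 − 0.965100)(1 − 0.738400) = 0.990870
Parallel (baseband processor and GPS receiver): 1 − (1 − 0.852300)(1 − 0.933800) = 0.990222
Series ([0.990870] and [0.990222]): 0.990870 × 0.990222 = 0.9812

0.9812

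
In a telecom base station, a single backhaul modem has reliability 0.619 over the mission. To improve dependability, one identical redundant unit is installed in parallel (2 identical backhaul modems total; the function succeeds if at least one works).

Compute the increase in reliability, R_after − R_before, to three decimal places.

0.236

R_before = 0.619
R_after = 1 − (1 − 0.619)^2 = 0.855
ΔR = 0.855 − 0.619 = 0.236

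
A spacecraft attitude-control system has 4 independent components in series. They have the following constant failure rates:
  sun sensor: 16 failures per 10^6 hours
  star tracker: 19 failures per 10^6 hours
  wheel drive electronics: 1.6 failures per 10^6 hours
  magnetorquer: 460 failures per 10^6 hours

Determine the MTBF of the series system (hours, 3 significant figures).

2010

Series of exponential components: λ_sys = Σ λ_i
λ_sys = 0.000016 + 0.000019 + 0.0000016 + 0.00046 = 4.9660e-04 /h
MTBF = 1 / λ_sys = 2010 h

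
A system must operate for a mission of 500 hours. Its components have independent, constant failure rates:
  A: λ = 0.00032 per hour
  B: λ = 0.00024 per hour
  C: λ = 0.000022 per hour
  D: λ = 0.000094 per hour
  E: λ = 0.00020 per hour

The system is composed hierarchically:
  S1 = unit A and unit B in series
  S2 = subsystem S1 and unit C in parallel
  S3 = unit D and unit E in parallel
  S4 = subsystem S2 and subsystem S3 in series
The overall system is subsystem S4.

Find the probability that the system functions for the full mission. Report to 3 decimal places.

R(A) = exp(−0.00032 × 500) = 0.85214
R(B) = exp(−0.00024 × 500) = 0.88692
R(C) = exp(−0.000022 × 500) = 0.98906
R(D) = exp(−0.000094 × 500) = 0.95409
R(E) = exp(−0.00020 × 500) = 0.90484
Series (A and B): 0.85214 × 0.88692 = 0.75578
Parallel ([0.75578] and C): 1 − (1 − 0.75578)(1 − 0.98906) = 0.99733
Parallel (D and E): 1 − (1 − 0.95409)(1 − 0.90484) = 0.99563
Series ([0.99733] and [0.99563]): 0.99733 × 0.99563 = 0.993

0.993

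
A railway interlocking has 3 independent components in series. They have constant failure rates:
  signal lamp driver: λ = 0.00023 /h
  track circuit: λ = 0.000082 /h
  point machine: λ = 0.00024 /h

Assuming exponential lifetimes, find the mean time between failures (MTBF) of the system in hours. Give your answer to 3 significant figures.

1810

Series of exponential components: λ_sys = Σ λ_i
λ_sys = 0.00023 + 0.000082 + 0.00024 = 5.5200e-04 /h
MTBF = 1 / λ_sys = 1810 h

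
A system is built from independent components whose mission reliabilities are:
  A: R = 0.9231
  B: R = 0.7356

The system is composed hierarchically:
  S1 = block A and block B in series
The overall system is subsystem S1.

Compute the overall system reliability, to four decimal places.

Series (A and B): 0.923100 × 0.735600 = 0.6790

0.6790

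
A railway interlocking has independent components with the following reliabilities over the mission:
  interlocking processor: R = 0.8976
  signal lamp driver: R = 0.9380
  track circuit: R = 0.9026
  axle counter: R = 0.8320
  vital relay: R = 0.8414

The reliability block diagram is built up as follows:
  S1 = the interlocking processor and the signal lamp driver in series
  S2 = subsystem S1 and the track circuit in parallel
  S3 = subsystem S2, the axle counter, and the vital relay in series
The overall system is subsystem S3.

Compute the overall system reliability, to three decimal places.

Series (interlocking processor and signal lamp driver): 0.89760 × 0.93800 = 0.84195
Parallel ([0.84195] and track circuit): 1 − (1 − 0.84195)(1 − 0.90260) = 0.98461
Series ([0.98461], axle counter, and vital relay): 0.98461 × 0.83200 × 0.84140 = 0.689

0.689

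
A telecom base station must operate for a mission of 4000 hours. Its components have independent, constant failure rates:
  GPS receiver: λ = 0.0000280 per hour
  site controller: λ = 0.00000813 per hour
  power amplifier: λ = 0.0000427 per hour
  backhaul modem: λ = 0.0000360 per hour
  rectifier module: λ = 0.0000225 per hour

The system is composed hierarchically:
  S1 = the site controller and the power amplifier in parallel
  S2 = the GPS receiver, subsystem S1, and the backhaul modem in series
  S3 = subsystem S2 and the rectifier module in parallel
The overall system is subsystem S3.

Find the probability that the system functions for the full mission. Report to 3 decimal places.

R(GPS receiver) = exp(−0.0000280 × 4000) = 0.89404
R(site controller) = exp(−0.00000813 × 4000) = 0.96800
R(power amplifier) = exp(−0.0000427 × 4000) = 0.84299
R(backhaul modem) = exp(−0.0000360 × 4000) = 0.86589
R(rectifier module) = exp(−0.0000225 × 4000) = 0.91393
Parallel (site controller and power amplifier): 1 − (1 − 0.96800)(1 − 0.84299) = 0.99498
Series (GPS receiver, [0.99498], and backhaul modem): 0.89404 × 0.99498 × 0.86589 = 0.77025
Parallel ([0.77025] and rectifier module): 1 − (1 − 0.77025)(1 − 0.91393) = 0.980

0.980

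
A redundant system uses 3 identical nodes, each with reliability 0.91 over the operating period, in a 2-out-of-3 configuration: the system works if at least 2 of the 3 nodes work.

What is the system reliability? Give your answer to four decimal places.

R = Σ_{i=2}^{3} C(3,i) p^i (1−p)^{3−i} with p = 0.91
C(3,2)·0.91^2·0.09^1 = 0.223587
C(3,3)·0.91^3·0.09^0 = 0.753571
Sum = 0.9772

0.9772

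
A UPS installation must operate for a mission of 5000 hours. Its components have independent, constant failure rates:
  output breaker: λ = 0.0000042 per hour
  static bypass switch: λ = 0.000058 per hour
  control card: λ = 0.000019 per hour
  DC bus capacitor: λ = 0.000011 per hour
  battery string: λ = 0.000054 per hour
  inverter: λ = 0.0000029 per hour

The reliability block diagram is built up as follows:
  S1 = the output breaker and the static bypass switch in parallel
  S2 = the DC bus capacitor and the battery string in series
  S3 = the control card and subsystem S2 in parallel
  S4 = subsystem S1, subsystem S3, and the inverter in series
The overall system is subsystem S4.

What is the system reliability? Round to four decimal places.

R(output breaker) = exp(−0.0000042 × 5000) = 0.979219
R(static bypass switch) = exp(−0.000058 × 5000) = 0.748264
R(control card) = exp(−0.000019 × 5000) = 0.909373
R(DC bus capacitor) = exp(−0.000011 × 5000) = 0.946485
R(battery string) = exp(−0.000054 × 5000) = 0.763379
R(inverter) = exp(−0.0000029 × 5000) = 0.985605
Parallel (output breaker and static bypass switch): 1 − (1 − 0.979219)(1 − 0.748264) = 0.994769
Series (DC bus capacitor and battery string): 0.946485 × 0.763379 = 0.722527
Parallel (control card and [0.722527]): 1 − (1 − 0.909373)(1 − 0.722527) = 0.974853
Series ([0.994769], [0.974853], and inverter): 0.994769 × 0.974853 × 0.985605 = 0.9558

0.9558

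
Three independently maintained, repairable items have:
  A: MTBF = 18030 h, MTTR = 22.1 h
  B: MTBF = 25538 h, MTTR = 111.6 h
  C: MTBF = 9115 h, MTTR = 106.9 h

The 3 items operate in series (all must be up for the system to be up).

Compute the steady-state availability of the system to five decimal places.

A(A) = MTBF/(MTBF+MTTR) = 18030/(18030+22.1) = 0.998776
A(B) = MTBF/(MTBF+MTTR) = 25538/(25538+111.6) = 0.995649
A(C) = MTBF/(MTBF+MTTR) = 9115/(9115+106.9) = 0.988408
Series availability: 0.998776 × 0.995649 × 0.988408 = 0.98290

0.98290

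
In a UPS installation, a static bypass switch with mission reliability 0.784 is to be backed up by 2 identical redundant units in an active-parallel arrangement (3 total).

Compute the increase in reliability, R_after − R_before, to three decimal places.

0.206

R_before = 0.784
R_after = 1 − (1 − 0.784)^3 = 0.990
ΔR = 0.990 − 0.784 = 0.206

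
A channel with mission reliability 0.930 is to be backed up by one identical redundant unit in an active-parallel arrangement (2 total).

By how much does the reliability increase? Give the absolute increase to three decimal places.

0.065

R_before = 0.930
R_after = 1 − (1 − 0.930)^2 = 0.995
ΔR = 0.995 − 0.930 = 0.065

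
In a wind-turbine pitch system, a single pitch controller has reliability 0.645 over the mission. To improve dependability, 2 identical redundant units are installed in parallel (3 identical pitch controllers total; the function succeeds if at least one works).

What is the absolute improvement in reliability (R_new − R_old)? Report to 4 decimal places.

R_before = 0.645
R_after = 1 − (1 − 0.645)^3 = 0.9553
ΔR = 0.9553 − 0.645 = 0.3103

0.3103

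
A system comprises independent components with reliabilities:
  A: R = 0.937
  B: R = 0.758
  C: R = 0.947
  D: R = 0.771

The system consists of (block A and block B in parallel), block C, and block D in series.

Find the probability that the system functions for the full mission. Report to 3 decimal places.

Parallel (A and B): 1 − (1 − 0.93700)(1 − 0.75800) = 0.98475
Series ([0.98475], C, and D): 0.98475 × 0.94700 × 0.77100 = 0.719

0.719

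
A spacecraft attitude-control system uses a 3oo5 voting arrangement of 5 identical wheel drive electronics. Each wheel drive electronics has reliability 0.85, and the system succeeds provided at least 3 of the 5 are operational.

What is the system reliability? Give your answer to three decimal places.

R = Σ_{i=3}^{5} C(5,i) p^i (1−p)^{5−i} with p = 0.85
C(5,3)·0.85^3·0.15^2 = 0.13818
C(5,4)·0.85^4·0.15^1 = 0.39150
C(5,5)·0.85^5·0.15^0 = 0.44371
Sum = 0.973

0.973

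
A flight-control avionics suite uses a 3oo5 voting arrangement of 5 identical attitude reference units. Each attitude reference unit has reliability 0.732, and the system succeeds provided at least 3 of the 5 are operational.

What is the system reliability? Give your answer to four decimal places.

0.8766

R = Σ_{i=3}^{5} C(5,i) p^i (1−p)^{5−i} with p = 0.732
C(5,3)·0.732^3·0.268^2 = 0.281710
C(5,4)·0.732^4·0.268^1 = 0.384724
C(5,5)·0.732^5·0.268^0 = 0.210163
Sum = 0.8766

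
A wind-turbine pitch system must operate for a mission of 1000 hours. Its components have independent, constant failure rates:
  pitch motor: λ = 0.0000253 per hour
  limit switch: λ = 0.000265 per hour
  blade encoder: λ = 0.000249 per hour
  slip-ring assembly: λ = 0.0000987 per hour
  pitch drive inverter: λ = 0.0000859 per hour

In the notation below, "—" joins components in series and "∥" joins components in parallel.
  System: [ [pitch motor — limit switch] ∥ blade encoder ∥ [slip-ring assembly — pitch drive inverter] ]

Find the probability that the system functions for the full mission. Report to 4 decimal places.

0.9906

R(pitch motor) = exp(−0.0000253 × 1000) = 0.975017
R(limit switch) = exp(−0.000265 × 1000) = 0.767206
R(blade encoder) = exp(−0.000249 × 1000) = 0.779580
R(slip-ring assembly) = exp(−0.0000987 × 1000) = 0.906014
R(pitch drive inverter) = exp(−0.0000859 × 1000) = 0.917686
Series (pitch motor and limit switch): 0.975017 × 0.767206 = 0.748039
Series (slip-ring assembly and pitch drive inverter): 0.906014 × 0.917686 = 0.831436
Parallel ([0.748039], blade encoder, and [0.831436]): 1 − (1 − 0.748039)(1 − 0.779580)(1 − 0.831436) = 0.9906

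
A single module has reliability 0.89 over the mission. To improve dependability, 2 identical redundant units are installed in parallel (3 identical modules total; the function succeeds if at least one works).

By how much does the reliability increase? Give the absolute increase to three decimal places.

R_before = 0.89
R_after = 1 − (1 − 0.89)^3 = 0.999
ΔR = 0.999 − 0.89 = 0.109

0.109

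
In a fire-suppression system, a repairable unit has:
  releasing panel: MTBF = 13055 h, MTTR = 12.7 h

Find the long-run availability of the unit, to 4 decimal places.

A(releasing panel) = MTBF/(MTBF+MTTR) = 13055/(13055+12.7) = 0.9990

0.9990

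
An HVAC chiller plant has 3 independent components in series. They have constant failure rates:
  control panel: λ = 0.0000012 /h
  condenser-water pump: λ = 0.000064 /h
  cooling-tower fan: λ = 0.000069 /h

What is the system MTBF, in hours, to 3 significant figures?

Series of exponential components: λ_sys = Σ λ_i
λ_sys = 0.0000012 + 0.000064 + 0.000069 = 1.3420e-04 /h
MTBF = 1 / λ_sys = 7450 h

7450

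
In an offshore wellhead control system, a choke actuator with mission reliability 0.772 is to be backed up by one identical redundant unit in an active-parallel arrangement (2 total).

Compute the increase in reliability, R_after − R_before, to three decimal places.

0.176

R_before = 0.772
R_after = 1 − (1 − 0.772)^2 = 0.948
ΔR = 0.948 − 0.772 = 0.176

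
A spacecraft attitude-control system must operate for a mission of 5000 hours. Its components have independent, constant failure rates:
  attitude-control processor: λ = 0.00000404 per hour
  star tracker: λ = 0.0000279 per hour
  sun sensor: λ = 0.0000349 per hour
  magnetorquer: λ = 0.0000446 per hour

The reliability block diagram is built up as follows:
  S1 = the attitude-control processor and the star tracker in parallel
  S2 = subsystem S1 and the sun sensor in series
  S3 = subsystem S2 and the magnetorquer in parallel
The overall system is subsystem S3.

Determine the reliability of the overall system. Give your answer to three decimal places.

R(attitude-control processor) = exp(−0.00000404 × 5000) = 0.98000
R(star tracker) = exp(−0.0000279 × 5000) = 0.86979
R(sun sensor) = exp(−0.0000349 × 5000) = 0.83988
R(magnetorquer) = exp(−0.0000446 × 5000) = 0.80011
Parallel (attitude-control processor and star tracker): 1 − (1 − 0.98000)(1 − 0.86979) = 0.99740
Series ([0.99740] and sun sensor): 0.99740 × 0.83988 = 0.83770
Parallel ([0.83770] and magnetorquer): 1 − (1 − 0.83770)(1 − 0.80011) = 0.968

0.968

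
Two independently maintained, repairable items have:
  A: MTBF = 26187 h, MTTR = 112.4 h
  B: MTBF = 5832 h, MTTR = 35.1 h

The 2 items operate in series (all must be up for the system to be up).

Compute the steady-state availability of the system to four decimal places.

A(A) = MTBF/(MTBF+MTTR) = 26187/(26187+112.4) = 0.995726
A(B) = MTBF/(MTBF+MTTR) = 5832/(5832+35.1) = 0.994017
Series availability: 0.995726 × 0.994017 = 0.9898

0.9898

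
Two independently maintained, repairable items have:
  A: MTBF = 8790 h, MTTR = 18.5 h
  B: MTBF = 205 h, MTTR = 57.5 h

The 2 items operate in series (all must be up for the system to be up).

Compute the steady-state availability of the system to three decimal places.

0.779

A(A) = MTBF/(MTBF+MTTR) = 8790/(8790+18.5) = 0.997900
A(B) = MTBF/(MTBF+MTTR) = 205/(205+57.5) = 0.780952
Series availability: 0.997900 × 0.780952 = 0.779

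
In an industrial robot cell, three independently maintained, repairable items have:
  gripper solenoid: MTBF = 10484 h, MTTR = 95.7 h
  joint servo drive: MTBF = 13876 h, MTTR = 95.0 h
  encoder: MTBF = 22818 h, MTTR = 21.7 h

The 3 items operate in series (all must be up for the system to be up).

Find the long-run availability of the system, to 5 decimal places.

0.98328

A(gripper solenoid) = MTBF/(MTBF+MTTR) = 10484/(10484+95.7) = 0.990954
A(joint servo drive) = MTBF/(MTBF+MTTR) = 13876/(13876+95.0) = 0.993200
A(encoder) = MTBF/(MTBF+MTTR) = 22818/(22818+21.7) = 0.999050
Series availability: 0.990954 × 0.993200 × 0.999050 = 0.98328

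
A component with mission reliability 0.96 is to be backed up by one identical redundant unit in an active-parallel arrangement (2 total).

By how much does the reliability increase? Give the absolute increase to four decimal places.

0.0384

R_before = 0.96
R_after = 1 − (1 − 0.96)^2 = 0.9984
ΔR = 0.9984 − 0.96 = 0.0384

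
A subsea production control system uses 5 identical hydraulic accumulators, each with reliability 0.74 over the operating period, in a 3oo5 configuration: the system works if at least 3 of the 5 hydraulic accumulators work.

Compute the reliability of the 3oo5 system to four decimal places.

R = Σ_{i=3}^{5} C(5,i) p^i (1−p)^{5−i} with p = 0.74
C(5,3)·0.74^3·0.26^2 = 0.273931
C(5,4)·0.74^4·0.26^1 = 0.389825
C(5,5)·0.74^5·0.26^0 = 0.221901
Sum = 0.8857

0.8857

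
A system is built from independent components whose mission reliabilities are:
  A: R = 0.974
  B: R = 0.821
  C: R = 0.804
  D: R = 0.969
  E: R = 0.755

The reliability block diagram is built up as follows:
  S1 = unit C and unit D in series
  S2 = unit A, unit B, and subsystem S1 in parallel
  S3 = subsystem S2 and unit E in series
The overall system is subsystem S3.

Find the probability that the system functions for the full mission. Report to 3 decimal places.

0.754

Series (C and D): 0.80400 × 0.96900 = 0.77908
Parallel (A, B, and [0.77908]): 1 − (1 − 0.97400)(1 − 0.82100)(1 − 0.77908) = 0.99897
Series ([0.99897] and E): 0.99897 × 0.75500 = 0.754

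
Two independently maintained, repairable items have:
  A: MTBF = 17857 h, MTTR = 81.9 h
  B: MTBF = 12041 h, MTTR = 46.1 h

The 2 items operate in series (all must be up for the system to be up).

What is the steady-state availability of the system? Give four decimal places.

0.9916

A(A) = MTBF/(MTBF+MTTR) = 17857/(17857+81.9) = 0.995435
A(B) = MTBF/(MTBF+MTTR) = 12041/(12041+46.1) = 0.996186
Series availability: 0.995435 × 0.996186 = 0.9916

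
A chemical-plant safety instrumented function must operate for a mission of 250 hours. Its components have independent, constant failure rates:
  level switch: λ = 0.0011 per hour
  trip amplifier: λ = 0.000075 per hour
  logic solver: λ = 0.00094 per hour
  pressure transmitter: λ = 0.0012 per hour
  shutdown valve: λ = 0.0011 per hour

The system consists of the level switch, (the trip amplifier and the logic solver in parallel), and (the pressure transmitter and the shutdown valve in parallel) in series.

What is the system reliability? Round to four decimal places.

0.7095

R(level switch) = exp(−0.0011 × 250) = 0.759572
R(trip amplifier) = exp(−0.000075 × 250) = 0.981425
R(logic solver) = exp(−0.00094 × 250) = 0.790571
R(pressure transmitter) = exp(−0.0012 × 250) = 0.740818
R(shutdown valve) = exp(−0.0011 × 250) = 0.759572
Parallel (trip amplifier and logic solver): 1 − (1 − 0.981425)(1 − 0.790571) = 0.996110
Parallel (pressure transmitter and shutdown valve): 1 − (1 − 0.740818)(1 − 0.759572) = 0.937685
Series (level switch, [0.996110], and [0.937685]): 0.759572 × 0.996110 × 0.937685 = 0.7095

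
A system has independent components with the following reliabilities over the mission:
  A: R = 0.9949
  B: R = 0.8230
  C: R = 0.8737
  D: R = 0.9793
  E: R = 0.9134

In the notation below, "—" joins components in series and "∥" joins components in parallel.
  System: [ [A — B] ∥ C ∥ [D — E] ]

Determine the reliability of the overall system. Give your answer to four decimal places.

Series (A and B): 0.994900 × 0.823000 = 0.818803
Series (D and E): 0.979300 × 0.913400 = 0.894493
Parallel ([0.818803], C, and [0.894493]): 1 − (1 − 0.818803)(1 − 0.873700)(1 − 0.894493) = 0.9976

0.9976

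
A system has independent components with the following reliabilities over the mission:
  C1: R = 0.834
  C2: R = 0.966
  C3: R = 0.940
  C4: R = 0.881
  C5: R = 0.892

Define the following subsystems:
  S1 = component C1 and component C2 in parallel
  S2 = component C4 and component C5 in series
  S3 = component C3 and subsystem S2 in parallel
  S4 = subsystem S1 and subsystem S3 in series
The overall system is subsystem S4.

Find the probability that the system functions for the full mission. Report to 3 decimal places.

Parallel (C1 and C2): 1 − (1 − 0.83400)(1 − 0.96600) = 0.99436
Series (C4 and C5): 0.88100 × 0.89200 = 0.78585
Parallel (C3 and [0.78585]): 1 − (1 − 0.94000)(1 − 0.78585) = 0.98715
Series ([0.99436] and [0.98715]): 0.99436 × 0.98715 = 0.982

0.982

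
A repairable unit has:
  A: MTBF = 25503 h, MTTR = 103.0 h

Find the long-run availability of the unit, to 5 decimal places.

0.99598

A(A) = MTBF/(MTBF+MTTR) = 25503/(25503+103.0) = 0.99598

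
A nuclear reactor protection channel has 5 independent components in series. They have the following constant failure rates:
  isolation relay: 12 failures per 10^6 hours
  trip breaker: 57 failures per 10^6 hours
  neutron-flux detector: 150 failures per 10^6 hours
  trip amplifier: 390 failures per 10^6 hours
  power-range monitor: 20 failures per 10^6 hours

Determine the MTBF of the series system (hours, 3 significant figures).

1590

Series of exponential components: λ_sys = Σ λ_i
λ_sys = 0.000012 + 0.000057 + 0.00015 + 0.00039 + 0.000020 = 6.2900e-04 /h
MTBF = 1 / λ_sys = 1590 h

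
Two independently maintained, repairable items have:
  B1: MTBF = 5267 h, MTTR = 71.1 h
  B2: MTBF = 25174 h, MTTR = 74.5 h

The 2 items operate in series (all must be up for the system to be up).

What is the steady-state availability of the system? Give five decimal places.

0.98377

A(B1) = MTBF/(MTBF+MTTR) = 5267/(5267+71.1) = 0.986681
A(B2) = MTBF/(MTBF+MTTR) = 25174/(25174+74.5) = 0.997049
Series availability: 0.986681 × 0.997049 = 0.98377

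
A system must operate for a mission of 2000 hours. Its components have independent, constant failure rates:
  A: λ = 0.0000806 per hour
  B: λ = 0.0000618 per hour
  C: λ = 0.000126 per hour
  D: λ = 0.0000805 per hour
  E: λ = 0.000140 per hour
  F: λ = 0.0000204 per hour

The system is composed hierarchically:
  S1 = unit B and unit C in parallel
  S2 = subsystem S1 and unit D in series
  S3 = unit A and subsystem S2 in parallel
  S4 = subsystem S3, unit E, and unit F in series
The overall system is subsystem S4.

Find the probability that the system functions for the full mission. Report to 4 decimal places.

R(A) = exp(−0.0000806 × 2000) = 0.851122
R(B) = exp(−0.0000618 × 2000) = 0.883733
R(C) = exp(−0.000126 × 2000) = 0.777245
R(D) = exp(−0.0000805 × 2000) = 0.851292
R(E) = exp(−0.000140 × 2000) = 0.755784
R(F) = exp(−0.0000204 × 2000) = 0.960021
Parallel (B and C): 1 − (1 − 0.883733)(1 − 0.777245) = 0.974101
Series ([0.974101] and D): 0.974101 × 0.851292 = 0.829244
Parallel (A and [0.829244]): 1 − (1 − 0.851122)(1 − 0.829244) = 0.974578
Series ([0.974578], E, and F): 0.974578 × 0.755784 × 0.960021 = 0.7071

0.7071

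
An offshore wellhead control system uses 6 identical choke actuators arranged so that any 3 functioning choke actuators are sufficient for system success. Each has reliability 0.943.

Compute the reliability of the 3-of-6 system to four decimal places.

0.9999

R = Σ_{i=3}^{6} C(6,i) p^i (1−p)^{6−i} with p = 0.943
C(6,3)·0.943^3·0.057^3 = 0.003106
C(6,4)·0.943^4·0.057^2 = 0.038538
C(6,5)·0.943^5·0.057^1 = 0.255026
C(6,6)·0.943^6·0.057^0 = 0.703186
Sum = 0.9999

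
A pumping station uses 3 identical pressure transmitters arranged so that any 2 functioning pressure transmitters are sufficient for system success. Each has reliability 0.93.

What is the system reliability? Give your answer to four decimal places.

0.9860

R = Σ_{i=2}^{3} C(3,i) p^i (1−p)^{3−i} with p = 0.93
C(3,2)·0.93^2·0.07^1 = 0.181629
C(3,3)·0.93^3·0.07^0 = 0.804357
Sum = 0.9860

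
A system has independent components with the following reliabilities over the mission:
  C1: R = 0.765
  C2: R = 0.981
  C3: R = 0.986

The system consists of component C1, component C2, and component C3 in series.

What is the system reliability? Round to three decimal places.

0.740

Series (C1, C2, and C3): 0.76500 × 0.98100 × 0.98600 = 0.740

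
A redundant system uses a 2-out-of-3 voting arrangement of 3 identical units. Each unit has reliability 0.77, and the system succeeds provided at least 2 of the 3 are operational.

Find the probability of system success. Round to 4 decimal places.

0.8656

R = Σ_{i=2}^{3} C(3,i) p^i (1−p)^{3−i} with p = 0.77
C(3,2)·0.77^2·0.23^1 = 0.409101
C(3,3)·0.77^3·0.23^0 = 0.456533
Sum = 0.8656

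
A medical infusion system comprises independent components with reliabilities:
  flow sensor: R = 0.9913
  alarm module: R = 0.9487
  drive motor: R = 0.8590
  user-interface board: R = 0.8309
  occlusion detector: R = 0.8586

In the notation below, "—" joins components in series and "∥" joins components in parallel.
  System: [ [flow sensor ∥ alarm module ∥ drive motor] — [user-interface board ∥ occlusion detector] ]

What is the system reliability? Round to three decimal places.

0.976

Parallel (flow sensor, alarm module, and drive motor): 1 − (1 − 0.99130)(1 − 0.94870)(1 − 0.85900) = 0.99994
Parallel (user-interface board and occlusion detector): 1 − (1 − 0.83090)(1 − 0.85860) = 0.97609
Series ([0.99994] and [0.97609]): 0.99994 × 0.97609 = 0.976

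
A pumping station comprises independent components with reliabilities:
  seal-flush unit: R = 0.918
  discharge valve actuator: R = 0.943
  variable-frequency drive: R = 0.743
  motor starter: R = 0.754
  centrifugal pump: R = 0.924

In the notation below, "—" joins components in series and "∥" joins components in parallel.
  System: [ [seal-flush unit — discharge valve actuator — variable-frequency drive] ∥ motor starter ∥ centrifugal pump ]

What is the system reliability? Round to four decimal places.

Series (seal-flush unit, discharge valve actuator, and variable-frequency drive): 0.918000 × 0.943000 × 0.743000 = 0.643196
Parallel ([0.643196], motor starter, and centrifugal pump): 1 − (1 − 0.643196)(1 − 0.754000)(1 − 0.924000) = 0.9933

0.9933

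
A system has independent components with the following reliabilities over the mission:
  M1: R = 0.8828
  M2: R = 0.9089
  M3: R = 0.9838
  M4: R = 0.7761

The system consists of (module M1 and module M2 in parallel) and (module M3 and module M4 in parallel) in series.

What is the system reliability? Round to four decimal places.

Parallel (M1 and M2): 1 − (1 − 0.882800)(1 − 0.908900) = 0.989323
Parallel (M3 and M4): 1 − (1 − 0.983800)(1 − 0.776100) = 0.996373
Series ([0.989323] and [0.996373]): 0.989323 × 0.996373 = 0.9857

0.9857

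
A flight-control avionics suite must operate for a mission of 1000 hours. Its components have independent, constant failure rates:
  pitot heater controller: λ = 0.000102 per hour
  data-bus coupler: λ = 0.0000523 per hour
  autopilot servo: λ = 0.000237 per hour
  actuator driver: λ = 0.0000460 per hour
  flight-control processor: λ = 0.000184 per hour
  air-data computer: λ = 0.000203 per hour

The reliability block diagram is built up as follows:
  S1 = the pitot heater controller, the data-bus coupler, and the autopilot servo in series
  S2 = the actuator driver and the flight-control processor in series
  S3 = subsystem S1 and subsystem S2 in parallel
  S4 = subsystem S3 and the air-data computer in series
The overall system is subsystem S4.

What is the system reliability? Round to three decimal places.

R(pitot heater controller) = exp(−0.000102 × 1000) = 0.90303
R(data-bus coupler) = exp(−0.0000523 × 1000) = 0.94904
R(autopilot servo) = exp(−0.000237 × 1000) = 0.78899
R(actuator driver) = exp(−0.0000460 × 1000) = 0.95504
R(flight-control processor) = exp(−0.000184 × 1000) = 0.83194
R(air-data computer) = exp(−0.000203 × 1000) = 0.81628
Series (pitot heater controller, data-bus coupler, and autopilot servo): 0.90303 × 0.94904 × 0.78899 = 0.67617
Series (actuator driver and flight-control processor): 0.95504 × 0.83194 = 0.79454
Parallel ([0.67617] and [0.79454]): 1 − (1 − 0.67617)(1 − 0.79454) = 0.93347
Series ([0.93347] and air-data computer): 0.93347 × 0.81628 = 0.762

0.762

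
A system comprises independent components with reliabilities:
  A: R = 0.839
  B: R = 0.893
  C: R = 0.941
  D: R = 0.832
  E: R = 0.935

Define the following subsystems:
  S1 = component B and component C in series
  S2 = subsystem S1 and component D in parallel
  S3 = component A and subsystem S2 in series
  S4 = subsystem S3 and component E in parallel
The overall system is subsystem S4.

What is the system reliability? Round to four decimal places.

0.9881

Series (B and C): 0.893000 × 0.941000 = 0.840313
Parallel ([0.840313] and D): 1 − (1 − 0.840313)(1 − 0.832000) = 0.973173
Series (A and [0.973173]): 0.839000 × 0.973173 = 0.816492
Parallel ([0.816492] and E): 1 − (1 − 0.816492)(1 − 0.935000) = 0.9881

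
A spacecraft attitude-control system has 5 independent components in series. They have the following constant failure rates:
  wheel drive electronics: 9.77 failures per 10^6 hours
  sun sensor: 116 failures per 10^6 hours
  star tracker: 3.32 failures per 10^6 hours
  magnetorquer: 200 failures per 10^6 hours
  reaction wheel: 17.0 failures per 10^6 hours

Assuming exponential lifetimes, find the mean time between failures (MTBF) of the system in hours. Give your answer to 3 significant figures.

2890

Series of exponential components: λ_sys = Σ λ_i
λ_sys = 0.00000977 + 0.000116 + 0.00000332 + 0.000200 + 0.0000170 = 3.4609e-04 /h
MTBF = 1 / λ_sys = 2890 h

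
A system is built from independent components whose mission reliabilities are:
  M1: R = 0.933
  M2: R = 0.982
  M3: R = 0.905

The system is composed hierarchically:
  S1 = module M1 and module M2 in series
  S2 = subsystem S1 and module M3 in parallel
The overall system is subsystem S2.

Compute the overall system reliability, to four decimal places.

0.9920

Series (M1 and M2): 0.933000 × 0.982000 = 0.916206
Parallel ([0.916206] and M3): 1 − (1 − 0.916206)(1 − 0.905000) = 0.9920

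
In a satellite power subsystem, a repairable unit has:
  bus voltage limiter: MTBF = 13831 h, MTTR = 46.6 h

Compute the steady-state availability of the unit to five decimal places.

0.99664

A(bus voltage limiter) = MTBF/(MTBF+MTTR) = 13831/(13831+46.6) = 0.99664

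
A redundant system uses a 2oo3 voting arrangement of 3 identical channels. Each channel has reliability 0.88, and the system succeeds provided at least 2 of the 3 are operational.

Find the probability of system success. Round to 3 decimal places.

R = Σ_{i=2}^{3} C(3,i) p^i (1−p)^{3−i} with p = 0.88
C(3,2)·0.88^2·0.12^1 = 0.27878
C(3,3)·0.88^3·0.12^0 = 0.68147
Sum = 0.960

0.960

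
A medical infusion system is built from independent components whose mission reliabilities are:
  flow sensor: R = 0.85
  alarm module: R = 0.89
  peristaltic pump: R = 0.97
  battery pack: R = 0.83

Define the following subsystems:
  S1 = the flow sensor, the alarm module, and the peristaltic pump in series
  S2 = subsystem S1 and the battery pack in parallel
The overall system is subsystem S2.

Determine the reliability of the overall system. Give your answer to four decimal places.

0.9547

Series (flow sensor, alarm module, and peristaltic pump): 0.850000 × 0.890000 × 0.970000 = 0.733805
Parallel ([0.733805] and battery pack): 1 − (1 − 0.733805)(1 − 0.830000) = 0.9547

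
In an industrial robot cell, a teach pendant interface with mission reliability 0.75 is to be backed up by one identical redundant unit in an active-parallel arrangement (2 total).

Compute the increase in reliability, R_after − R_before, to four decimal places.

0.1875

R_before = 0.75
R_after = 1 − (1 − 0.75)^2 = 0.9375
ΔR = 0.9375 − 0.75 = 0.1875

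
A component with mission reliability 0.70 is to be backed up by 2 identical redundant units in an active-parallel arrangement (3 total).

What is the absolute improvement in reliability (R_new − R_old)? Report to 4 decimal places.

0.2730

R_before = 0.70
R_after = 1 − (1 − 0.70)^3 = 0.9730
ΔR = 0.9730 − 0.70 = 0.2730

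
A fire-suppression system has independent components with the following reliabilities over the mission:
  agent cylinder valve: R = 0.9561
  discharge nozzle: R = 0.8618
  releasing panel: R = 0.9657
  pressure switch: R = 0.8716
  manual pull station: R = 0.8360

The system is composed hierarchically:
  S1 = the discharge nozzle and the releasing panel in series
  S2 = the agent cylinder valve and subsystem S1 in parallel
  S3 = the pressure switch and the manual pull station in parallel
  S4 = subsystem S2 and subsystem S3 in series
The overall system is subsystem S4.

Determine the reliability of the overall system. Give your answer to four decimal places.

0.9717

Series (discharge nozzle and releasing panel): 0.861800 × 0.965700 = 0.832240
Parallel (agent cylinder valve and [0.832240]): 1 − (1 − 0.956100)(1 − 0.832240) = 0.992635
Parallel (pressure switch and manual pull station): 1 − (1 − 0.871600)(1 − 0.836000) = 0.978942
Series ([0.992635] and [0.978942]): 0.992635 × 0.978942 = 0.9717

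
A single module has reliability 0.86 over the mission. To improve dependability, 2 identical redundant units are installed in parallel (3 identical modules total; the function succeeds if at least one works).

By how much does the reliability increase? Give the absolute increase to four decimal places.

0.1373

R_before = 0.86
R_after = 1 − (1 − 0.86)^3 = 0.9973
ΔR = 0.9973 − 0.86 = 0.1373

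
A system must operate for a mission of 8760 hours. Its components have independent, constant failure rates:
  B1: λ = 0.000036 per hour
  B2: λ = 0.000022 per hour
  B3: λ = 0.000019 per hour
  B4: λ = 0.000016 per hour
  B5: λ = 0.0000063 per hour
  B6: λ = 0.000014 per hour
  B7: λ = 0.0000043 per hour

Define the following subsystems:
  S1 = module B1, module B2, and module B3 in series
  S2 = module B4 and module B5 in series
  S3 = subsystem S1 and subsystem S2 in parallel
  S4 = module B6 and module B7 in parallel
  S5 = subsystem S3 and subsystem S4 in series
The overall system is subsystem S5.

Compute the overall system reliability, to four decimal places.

0.9090

R(B1) = exp(−0.000036 × 8760) = 0.729526
R(B2) = exp(−0.000022 × 8760) = 0.824713
R(B3) = exp(−0.000019 × 8760) = 0.846674
R(B4) = exp(−0.000016 × 8760) = 0.869219
R(B5) = exp(−0.0000063 × 8760) = 0.946307
R(B6) = exp(−0.000014 × 8760) = 0.884582
R(B7) = exp(−0.0000043 × 8760) = 0.963033
Series (B1, B2, and B3): 0.729526 × 0.824713 × 0.846674 = 0.509401
Series (B4 and B5): 0.869219 × 0.946307 = 0.822548
Parallel ([0.509401] and [0.822548]): 1 − (1 − 0.509401)(1 − 0.822548) = 0.912942
Parallel (B6 and B7): 1 − (1 − 0.884582)(1 − 0.963033) = 0.995733
Series ([0.912942] and [0.995733]): 0.912942 × 0.995733 = 0.9090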